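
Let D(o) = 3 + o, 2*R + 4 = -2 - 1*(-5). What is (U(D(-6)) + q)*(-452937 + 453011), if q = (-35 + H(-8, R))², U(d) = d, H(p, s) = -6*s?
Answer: 75554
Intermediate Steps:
R = -½ (R = -2 + (-2 - 1*(-5))/2 = -2 + (-2 + 5)/2 = -2 + (½)*3 = -2 + 3/2 = -½ ≈ -0.50000)
q = 1024 (q = (-35 - 6*(-½))² = (-35 + 3)² = (-32)² = 1024)
(U(D(-6)) + q)*(-452937 + 453011) = ((3 - 6) + 1024)*(-452937 + 453011) = (-3 + 1024)*74 = 1021*74 = 75554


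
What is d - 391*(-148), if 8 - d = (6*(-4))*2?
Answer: 57924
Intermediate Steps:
d = 56 (d = 8 - 6*(-4)*2 = 8 - (-24)*2 = 8 - 1*(-48) = 8 + 48 = 56)
d - 391*(-148) = 56 - 391*(-148) = 56 + 57868 = 57924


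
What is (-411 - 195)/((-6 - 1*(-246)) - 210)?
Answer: -101/5 ≈ -20.200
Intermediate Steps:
(-411 - 195)/((-6 - 1*(-246)) - 210) = -606/((-6 + 246) - 210) = -606/(240 - 210) = -606/30 = -606*1/30 = -101/5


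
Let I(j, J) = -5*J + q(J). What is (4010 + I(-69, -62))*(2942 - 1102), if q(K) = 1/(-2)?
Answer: 7947880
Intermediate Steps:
q(K) = -1/2
I(j, J) = -1/2 - 5*J (I(j, J) = -5*J - 1/2 = -1/2 - 5*J)
(4010 + I(-69, -62))*(2942 - 1102) = (4010 + (-1/2 - 5*(-62)))*(2942 - 1102) = (4010 + (-1/2 + 310))*1840 = (4010 + 619/2)*1840 = (8639/2)*1840 = 7947880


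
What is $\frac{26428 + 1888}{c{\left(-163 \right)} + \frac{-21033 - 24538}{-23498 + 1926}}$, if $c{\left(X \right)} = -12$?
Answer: $- \frac{610832752}{213293} \approx -2863.8$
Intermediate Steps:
$\frac{26428 + 1888}{c{\left(-163 \right)} + \frac{-21033 - 24538}{-23498 + 1926}} = \frac{26428 + 1888}{-12 + \frac{-21033 - 24538}{-23498 + 1926}} = \frac{28316}{-12 - \frac{45571}{-21572}} = \frac{28316}{-12 - - \frac{45571}{21572}} = \frac{28316}{-12 + \frac{45571}{21572}} = \frac{28316}{- \frac{213293}{21572}} = 28316 \left(- \frac{21572}{213293}\right) = - \frac{610832752}{213293}$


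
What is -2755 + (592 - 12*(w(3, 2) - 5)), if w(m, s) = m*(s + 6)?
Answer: -2391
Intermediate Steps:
w(m, s) = m*(6 + s)
-2755 + (592 - 12*(w(3, 2) - 5)) = -2755 + (592 - 12*(3*(6 + 2) - 5)) = -2755 + (592 - 12*(3*8 - 5)) = -2755 + (592 - 12*(24 - 5)) = -2755 + (592 - 12*19) = -2755 + (592 - 1*228) = -2755 + (592 - 228) = -2755 + 364 = -2391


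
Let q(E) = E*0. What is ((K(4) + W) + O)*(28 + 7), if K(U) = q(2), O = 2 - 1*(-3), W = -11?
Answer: -210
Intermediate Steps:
O = 5 (O = 2 + 3 = 5)
q(E) = 0
K(U) = 0
((K(4) + W) + O)*(28 + 7) = ((0 - 11) + 5)*(28 + 7) = (-11 + 5)*35 = -6*35 = -210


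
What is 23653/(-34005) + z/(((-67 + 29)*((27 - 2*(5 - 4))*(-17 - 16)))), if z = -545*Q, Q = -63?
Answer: 1136107/2842818 ≈ 0.39964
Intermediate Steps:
z = 34335 (z = -545*(-63) = 34335)
23653/(-34005) + z/(((-67 + 29)*((27 - 2*(5 - 4))*(-17 - 16)))) = 23653/(-34005) + 34335/(((-67 + 29)*((27 - 2*(5 - 4))*(-17 - 16)))) = 23653*(-1/34005) + 34335/((-38*(27 - 2*1)*(-33))) = -23653/34005 + 34335/((-38*(27 - 2)*(-33))) = -23653/34005 + 34335/((-950*(-33))) = -23653/34005 + 34335/((-38*(-825))) = -23653/34005 + 34335/31350 = -23653/34005 + 34335*(1/31350) = -23653/34005 + 2289/2090 = 1136107/2842818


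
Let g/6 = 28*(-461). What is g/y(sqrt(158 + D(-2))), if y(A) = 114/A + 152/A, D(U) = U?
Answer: -11064*sqrt(39)/19 ≈ -3636.6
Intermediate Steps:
g = -77448 (g = 6*(28*(-461)) = 6*(-12908) = -77448)
y(A) = 266/A
g/y(sqrt(158 + D(-2))) = -77448*sqrt(158 - 2)/266 = -77448*sqrt(39)/133 = -11064*sqrt(39)/19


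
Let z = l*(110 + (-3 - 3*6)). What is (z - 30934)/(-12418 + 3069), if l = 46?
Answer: 26840/9349 ≈ 2.8709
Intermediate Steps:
z = 4094 (z = 46*(110 + (-3 - 3*6)) = 46*(110 + (-3 - 18)) = 46*(110 - 21) = 46*89 = 4094)
(z - 30934)/(-12418 + 3069) = (4094 - 30934)/(-12418 + 3069) = -26840/(-9349) = -26840*(-1/9349) = 26840/9349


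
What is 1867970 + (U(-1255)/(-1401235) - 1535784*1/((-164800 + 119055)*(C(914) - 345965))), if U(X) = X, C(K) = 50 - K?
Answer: 8305578841393602362157/4446312755473435 ≈ 1.8680e+6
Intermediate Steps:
1867970 + (U(-1255)/(-1401235) - 1535784*1/((-164800 + 119055)*(C(914) - 345965))) = 1867970 + (-1255/(-1401235) - 1535784*1/((-164800 + 119055)*((50 - 1*914) - 345965))) = 1867970 + (-1255*(-1/1401235) - 1535784*(-1/(45745*((50 - 914) - 345965)))) = 1867970 + (251/280247 - 1535784*(-1/(45745*(-864 - 345965)))) = 1867970 + (251/280247 - 1535784/((-346829*(-45745)))) = 1867970 + (251/280247 - 1535784/15865692605) = 1867970 + 3551889985207/4446312755473435 = 8305578841393602362157/4446312755473435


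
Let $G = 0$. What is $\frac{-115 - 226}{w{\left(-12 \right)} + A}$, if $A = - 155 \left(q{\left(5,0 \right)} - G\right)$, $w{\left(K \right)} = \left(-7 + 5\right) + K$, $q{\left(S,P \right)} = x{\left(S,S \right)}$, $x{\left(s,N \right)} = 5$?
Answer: $\frac{341}{789} \approx 0.43219$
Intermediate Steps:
$q{\left(S,P \right)} = 5$
$w{\left(K \right)} = -2 + K$
$A = -775$ ($A = - 155 \left(5 - 0\right) = - 155 \left(5 + 0\right) = \left(-155\right) 5 = -775$)
$\frac{-115 - 226}{w{\left(-12 \right)} + A} = \frac{-115 - 226}{\left(-2 - 12\right) - 775} = - \frac{341}{-14 - 775} = - \frac{341}{-789} = \left(-341\right) \left(- \frac{1}{789}\right) = \frac{341}{789}$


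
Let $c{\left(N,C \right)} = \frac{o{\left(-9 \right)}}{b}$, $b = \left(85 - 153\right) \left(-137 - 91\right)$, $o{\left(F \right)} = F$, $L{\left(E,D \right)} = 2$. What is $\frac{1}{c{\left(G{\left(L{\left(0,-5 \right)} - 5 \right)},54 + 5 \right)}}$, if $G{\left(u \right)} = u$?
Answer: $- \frac{5168}{3} \approx -1722.7$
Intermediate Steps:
$b = 15504$ ($b = \left(-68\right) \left(-228\right) = 15504$)
$c{\left(N,C \right)} = - \frac{3}{5168}$ ($c{\left(N,C \right)} = - \frac{9}{15504} = \left(-9\right) \frac{1}{15504} = - \frac{3}{5168}$)
$\frac{1}{c{\left(G{\left(L{\left(0,-5 \right)} - 5 \right)},54 + 5 \right)}} = \frac{1}{- \frac{3}{5168}} = - \frac{5168}{3}$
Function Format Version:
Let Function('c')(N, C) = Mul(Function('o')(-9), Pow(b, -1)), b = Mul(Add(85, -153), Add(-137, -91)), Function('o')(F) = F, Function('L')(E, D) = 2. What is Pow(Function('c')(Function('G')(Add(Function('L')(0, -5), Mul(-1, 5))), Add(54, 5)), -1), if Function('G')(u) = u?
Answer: Rational(-5168, 3) ≈ -1722.7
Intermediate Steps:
b = 15504 (b = Mul(-68, -228) = 15504)
Function('c')(N, C) = Rational(-3, 5168) (Function('c')(N, C) = Mul(-9, Pow(15504, -1)) = Mul(-9, Rational(1, 15504)) = Rational(-3, 5168))
Pow(Function('c')(Function('G')(Add(Function('L')(0, -5), Mul(-1, 5))), Add(54, 5)), -1) = Pow(Rational(-3, 5168), -1) = Rational(-5168, 3)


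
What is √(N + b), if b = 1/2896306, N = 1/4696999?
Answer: √103298914110222178670/13603946385694 ≈ 0.00074711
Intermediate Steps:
N = 1/4696999 ≈ 2.1290e-7
b = 1/2896306 ≈ 3.4527e-7
√(N + b) = √(1/4696999 + 1/2896306) = √(7593305/13603946385694) = √103298914110222178670/13603946385694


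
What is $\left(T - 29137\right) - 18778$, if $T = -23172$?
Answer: $-71087$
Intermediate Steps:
$\left(T - 29137\right) - 18778 = \left(-23172 - 29137\right) - 18778 = -52309 - 18778 = -71087$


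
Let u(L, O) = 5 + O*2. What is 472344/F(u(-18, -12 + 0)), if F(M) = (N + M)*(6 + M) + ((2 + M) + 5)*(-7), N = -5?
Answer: 39362/33 ≈ 1192.8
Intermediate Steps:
u(L, O) = 5 + 2*O
F(M) = -49 - 7*M + (-5 + M)*(6 + M) (F(M) = (-5 + M)*(6 + M) + ((2 + M) + 5)*(-7) = (-5 + M)*(6 + M) + (7 + M)*(-7) = (-5 + M)*(6 + M) + (-49 - 7*M) = -49 - 7*M + (-5 + M)*(6 + M))
472344/F(u(-18, -12 + 0)) = 472344/(-79 + (5 + 2*(-12 + 0))² - 6*(5 + 2*(-12 + 0))) = 472344/(-79 + (5 + 2*(-12))² - 6*(5 + 2*(-12))) = 472344/(-79 + (5 - 24)² - 6*(5 - 24)) = 472344/(-79 + (-19)² - 6*(-19)) = 472344/(-79 + 361 + 114) = 472344/396 = 472344*(1/396) = 39362/33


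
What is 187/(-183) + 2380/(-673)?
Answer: -561391/123159 ≈ -4.5583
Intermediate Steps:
187/(-183) + 2380/(-673) = 187*(-1/183) + 2380*(-1/673) = -187/183 - 2380/673 = -561391/123159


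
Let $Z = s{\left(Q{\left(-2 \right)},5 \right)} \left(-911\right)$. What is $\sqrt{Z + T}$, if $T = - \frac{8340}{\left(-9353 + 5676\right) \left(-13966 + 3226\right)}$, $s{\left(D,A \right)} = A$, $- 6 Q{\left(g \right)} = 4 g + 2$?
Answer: $\frac{2 i \sqrt{493312058892458}}{658183} \approx 67.491 i$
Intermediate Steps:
$Q{\left(g \right)} = - \frac{1}{3} - \frac{2 g}{3}$ ($Q{\left(g \right)} = - \frac{4 g + 2}{6} = - \frac{2 + 4 g}{6} = - \frac{1}{3} - \frac{2 g}{3}$)
$T = - \frac{139}{658183}$ ($T = - \frac{8340}{\left(-3677\right) \left(-10740\right)} = - \frac{8340}{39490980} = \left(-8340\right) \frac{1}{39490980} = - \frac{139}{658183} \approx -0.00021119$)
$Z = -4555$ ($Z = 5 \left(-911\right) = -4555$)
$\sqrt{Z + T} = \sqrt{-4555 - \frac{139}{658183}} = \sqrt{- \frac{2998023704}{658183}} = \frac{2 i \sqrt{493312058892458}}{658183}$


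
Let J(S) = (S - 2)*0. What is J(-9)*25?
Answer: 0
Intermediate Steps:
J(S) = 0 (J(S) = (-2 + S)*0 = 0)
J(-9)*25 = 0*25 = 0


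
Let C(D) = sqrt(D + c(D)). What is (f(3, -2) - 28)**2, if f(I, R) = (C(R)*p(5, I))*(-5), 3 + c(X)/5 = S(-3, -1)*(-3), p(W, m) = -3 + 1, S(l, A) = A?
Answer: 584 - 560*I*sqrt(2) ≈ 584.0 - 791.96*I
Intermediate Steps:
p(W, m) = -2
c(X) = 0 (c(X) = -15 + 5*(-1*(-3)) = -15 + 5*3 = -15 + 15 = 0)
C(D) = sqrt(D) (C(D) = sqrt(D + 0) = sqrt(D))
f(I, R) = 10*sqrt(R) (f(I, R) = (sqrt(R)*(-2))*(-5) = -2*sqrt(R)*(-5) = 10*sqrt(R))
(f(3, -2) - 28)**2 = (10*sqrt(-2) - 28)**2 = (10*(I*sqrt(2)) - 28)**2 = (10*I*sqrt(2) - 28)**2 = (-28 + 10*I*sqrt(2))**2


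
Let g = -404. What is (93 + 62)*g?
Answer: -62620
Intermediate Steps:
(93 + 62)*g = (93 + 62)*(-404) = 155*(-404) = -62620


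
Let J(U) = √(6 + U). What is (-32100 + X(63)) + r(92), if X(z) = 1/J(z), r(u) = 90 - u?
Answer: -32102 + √69/69 ≈ -32102.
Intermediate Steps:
X(z) = (6 + z)^(-½) (X(z) = 1/(√(6 + z)) = (6 + z)^(-½))
(-32100 + X(63)) + r(92) = (-32100 + (6 + 63)^(-½)) + (90 - 1*92) = (-32100 + 69^(-½)) + (90 - 92) = (-32100 + √69/69) - 2 = -32102 + √69/69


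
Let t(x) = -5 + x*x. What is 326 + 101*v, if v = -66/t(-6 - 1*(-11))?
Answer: -73/10 ≈ -7.3000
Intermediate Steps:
t(x) = -5 + x²
v = -33/10 (v = -66/(-5 + (-6 - 1*(-11))²) = -66/(-5 + (-6 + 11)²) = -66/(-5 + 5²) = -66/(-5 + 25) = -66/20 = -66*1/20 = -33/10 ≈ -3.3000)
326 + 101*v = 326 + 101*(-33/10) = 326 - 3333/10 = -73/10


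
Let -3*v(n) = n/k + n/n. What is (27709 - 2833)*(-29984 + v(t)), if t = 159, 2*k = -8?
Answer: -745560669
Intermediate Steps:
k = -4 (k = (½)*(-8) = -4)
v(n) = -⅓ + n/12 (v(n) = -(n/(-4) + n/n)/3 = -(n*(-¼) + 1)/3 = -(-n/4 + 1)/3 = -(1 - n/4)/3 = -⅓ + n/12)
(27709 - 2833)*(-29984 + v(t)) = (27709 - 2833)*(-29984 + (-⅓ + (1/12)*159)) = 24876*(-29984 + (-⅓ + 53/4)) = 24876*(-29984 + 155/12) = 24876*(-359653/12) = -745560669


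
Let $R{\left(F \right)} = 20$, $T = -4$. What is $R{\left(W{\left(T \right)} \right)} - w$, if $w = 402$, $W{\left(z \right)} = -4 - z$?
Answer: $-382$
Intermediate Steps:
$R{\left(W{\left(T \right)} \right)} - w = 20 - 402 = -382$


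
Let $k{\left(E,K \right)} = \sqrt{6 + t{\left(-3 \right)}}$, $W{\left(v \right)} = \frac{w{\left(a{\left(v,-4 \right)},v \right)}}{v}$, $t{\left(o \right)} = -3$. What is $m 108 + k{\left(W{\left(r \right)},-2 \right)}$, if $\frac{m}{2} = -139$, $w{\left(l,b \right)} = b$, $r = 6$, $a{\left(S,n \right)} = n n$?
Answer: $-30024 + \sqrt{3} \approx -30022.0$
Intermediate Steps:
$a{\left(S,n \right)} = n^{2}$
$m = -278$ ($m = 2 \left(-139\right) = -278$)
$W{\left(v \right)} = 1$ ($W{\left(v \right)} = \frac{v}{v} = 1$)
$k{\left(E,K \right)} = \sqrt{3}$ ($k{\left(E,K \right)} = \sqrt{6 - 3} = \sqrt{3}$)
$m 108 + k{\left(W{\left(r \right)},-2 \right)} = \left(-278\right) 108 + \sqrt{3} = -30024 + \sqrt{3}$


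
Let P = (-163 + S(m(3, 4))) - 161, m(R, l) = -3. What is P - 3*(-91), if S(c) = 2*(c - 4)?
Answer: -65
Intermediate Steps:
S(c) = -8 + 2*c (S(c) = 2*(-4 + c) = -8 + 2*c)
P = -338 (P = (-163 + (-8 + 2*(-3))) - 161 = (-163 + (-8 - 6)) - 161 = (-163 - 14) - 161 = -177 - 161 = -338)
P - 3*(-91) = -338 - 3*(-91) = -338 + 273 = -65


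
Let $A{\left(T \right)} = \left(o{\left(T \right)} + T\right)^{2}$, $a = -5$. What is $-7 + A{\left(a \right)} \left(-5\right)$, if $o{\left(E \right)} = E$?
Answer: $-507$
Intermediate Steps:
$A{\left(T \right)} = 4 T^{2}$ ($A{\left(T \right)} = \left(T + T\right)^{2} = \left(2 T\right)^{2} = 4 T^{2}$)
$-7 + A{\left(a \right)} \left(-5\right) = -7 + 4 \left(-5\right)^{2} \left(-5\right) = -7 + 4 \cdot 25 \left(-5\right) = -7 + 100 \left(-5\right) = -7 - 500 = -507$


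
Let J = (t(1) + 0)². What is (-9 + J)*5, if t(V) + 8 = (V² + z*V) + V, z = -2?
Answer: 275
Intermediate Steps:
t(V) = -8 + V² - V (t(V) = -8 + ((V² - 2*V) + V) = -8 + (V² - V) = -8 + V² - V)
J = 64 (J = ((-8 + 1² - 1*1) + 0)² = ((-8 + 1 - 1) + 0)² = (-8 + 0)² = (-8)² = 64)
(-9 + J)*5 = (-9 + 64)*5 = 55*5 = 275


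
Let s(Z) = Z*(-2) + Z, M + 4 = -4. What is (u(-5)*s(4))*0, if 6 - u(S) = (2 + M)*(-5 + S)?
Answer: 0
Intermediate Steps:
M = -8 (M = -4 - 4 = -8)
u(S) = -24 + 6*S (u(S) = 6 - (2 - 8)*(-5 + S) = 6 - (-6)*(-5 + S) = 6 - (30 - 6*S) = 6 + (-30 + 6*S) = -24 + 6*S)
s(Z) = -Z (s(Z) = -2*Z + Z = -Z)
(u(-5)*s(4))*0 = ((-24 + 6*(-5))*(-1*4))*0 = ((-24 - 30)*(-4))*0 = -54*(-4)*0 = 216*0 = 0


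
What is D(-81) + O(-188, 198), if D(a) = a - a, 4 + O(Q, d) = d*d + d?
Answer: 39398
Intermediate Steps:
O(Q, d) = -4 + d + d² (O(Q, d) = -4 + (d*d + d) = -4 + (d² + d) = -4 + (d + d²) = -4 + d + d²)
D(a) = 0
D(-81) + O(-188, 198) = 0 + (-4 + 198 + 198²) = 0 + (-4 + 198 + 39204) = 0 + 39398 = 39398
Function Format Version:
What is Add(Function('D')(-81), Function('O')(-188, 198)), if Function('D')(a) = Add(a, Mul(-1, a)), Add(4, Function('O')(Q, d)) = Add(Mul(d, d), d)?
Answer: 39398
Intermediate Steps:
Function('O')(Q, d) = Add(-4, d, Pow(d, 2)) (Function('O')(Q, d) = Add(-4, Add(Mul(d, d), d)) = Add(-4, Add(Pow(d, 2), d)) = Add(-4, Add(d, Pow(d, 2))) = Add(-4, d, Pow(d, 2)))
Function('D')(a) = 0
Add(Function('D')(-81), Function('O')(-188, 198)) = Add(0, Add(-4, 198, Pow(198, 2))) = Add(0, Add(-4, 198, 39204)) = Add(0, 39398) = 39398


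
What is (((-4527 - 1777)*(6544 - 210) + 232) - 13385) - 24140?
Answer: -39966829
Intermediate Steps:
(((-4527 - 1777)*(6544 - 210) + 232) - 13385) - 24140 = ((-6304*6334 + 232) - 13385) - 24140 = ((-39929536 + 232) - 13385) - 24140 = (-39929304 - 13385) - 24140 = -39942689 - 24140 = -39966829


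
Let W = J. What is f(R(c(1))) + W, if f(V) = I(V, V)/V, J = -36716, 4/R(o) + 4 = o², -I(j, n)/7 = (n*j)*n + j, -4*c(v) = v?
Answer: -20826037/567 ≈ -36730.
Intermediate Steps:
c(v) = -v/4
I(j, n) = -7*j - 7*j*n² (I(j, n) = -7*((n*j)*n + j) = -7*((j*n)*n + j) = -7*(j*n² + j) = -7*(j + j*n²) = -7*j - 7*j*n²)
R(o) = 4/(-4 + o²)
f(V) = -7 - 7*V² (f(V) = (-7*V*(1 + V²))/V = -7 - 7*V²)
W = -36716
f(R(c(1))) + W = (-7 - 7*16/(-4 + (-¼*1)²)²) - 36716 = (-7 - 7*16/(-4 + (-¼)²)²) - 36716 = (-7 - 7*16/(-4 + 1/16)²) - 36716 = (-7 - 7*(4/(-63/16))²) - 36716 = (-7 - 7*(4*(-16/63))²) - 36716 = (-7 - 7*(-64/63)²) - 36716 = (-7 - 7*4096/3969) - 36716 = (-7 - 4096/567) - 36716 = -8065/567 - 36716 = -20826037/567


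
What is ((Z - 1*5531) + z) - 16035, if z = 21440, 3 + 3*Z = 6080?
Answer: 5699/3 ≈ 1899.7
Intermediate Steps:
Z = 6077/3 (Z = -1 + (⅓)*6080 = -1 + 6080/3 = 6077/3 ≈ 2025.7)
((Z - 1*5531) + z) - 16035 = ((6077/3 - 1*5531) + 21440) - 16035 = ((6077/3 - 5531) + 21440) - 16035 = (-10516/3 + 21440) - 16035 = 53804/3 - 16035 = 5699/3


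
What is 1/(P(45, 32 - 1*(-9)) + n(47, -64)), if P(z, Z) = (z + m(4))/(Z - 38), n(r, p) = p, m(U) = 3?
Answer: -1/48 ≈ -0.020833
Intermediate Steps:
P(z, Z) = (3 + z)/(-38 + Z) (P(z, Z) = (z + 3)/(Z - 38) = (3 + z)/(-38 + Z))
1/(P(45, 32 - 1*(-9)) + n(47, -64)) = 1/((3 + 45)/(-38 + (32 - 1*(-9))) - 64) = 1/(48/(-38 + (32 + 9)) - 64) = 1/(48/(-38 + 41) - 64) = 1/(48/3 - 64) = 1/((⅓)*48 - 64) = 1/(16 - 64) = 1/(-48) = -1/48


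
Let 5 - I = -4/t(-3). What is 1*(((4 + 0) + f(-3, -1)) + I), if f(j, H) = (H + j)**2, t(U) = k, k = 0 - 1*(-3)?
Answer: 79/3 ≈ 26.333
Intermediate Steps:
k = 3 (k = 0 + 3 = 3)
t(U) = 3
I = 19/3 (I = 5 - (-4)/3 = 5 - 1*(-4/3) = 5 + 4/3 = 19/3 ≈ 6.3333)
1*(((4 + 0) + f(-3, -1)) + I) = 1*(((4 + 0) + (-1 - 3)**2) + 19/3) = 1*((4 + (-4)**2) + 19/3) = 1*((4 + 16) + 19/3) = 1*(20 + 19/3) = 1*(79/3) = 79/3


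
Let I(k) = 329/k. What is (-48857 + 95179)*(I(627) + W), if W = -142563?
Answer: -217924706336/33 ≈ -6.6038e+9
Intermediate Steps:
(-48857 + 95179)*(I(627) + W) = (-48857 + 95179)*(329/627 - 142563) = 46322*(329*(1/627) - 142563) = 46322*(329/627 - 142563) = 46322*(-89386672/627) = -217924706336/33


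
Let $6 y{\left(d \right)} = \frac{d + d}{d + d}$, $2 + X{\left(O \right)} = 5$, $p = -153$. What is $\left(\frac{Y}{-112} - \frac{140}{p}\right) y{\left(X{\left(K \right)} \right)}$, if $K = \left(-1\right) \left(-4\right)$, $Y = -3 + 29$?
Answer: $\frac{5851}{51408} \approx 0.11381$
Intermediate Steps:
$Y = 26$
$K = 4$
$X{\left(O \right)} = 3$ ($X{\left(O \right)} = -2 + 5 = 3$)
$y{\left(d \right)} = \frac{1}{6}$ ($y{\left(d \right)} = \frac{\left(d + d\right) \frac{1}{d + d}}{6} = \frac{2 d \frac{1}{2 d}}{6} = \frac{1}{6} \cdot 1 = \frac{1}{6}$)
$\left(\frac{Y}{-112} - \frac{140}{p}\right) y{\left(X{\left(K \right)} \right)} = \left(\frac{26}{-112} - \frac{140}{-153}\right) \frac{1}{6} = \left(26 \left(- \frac{1}{112}\right) - - \frac{140}{153}\right) \frac{1}{6} = \left(- \frac{13}{56} + \frac{140}{153}\right) \frac{1}{6} = \frac{5851}{8568} \cdot \frac{1}{6} = \frac{5851}{51408}$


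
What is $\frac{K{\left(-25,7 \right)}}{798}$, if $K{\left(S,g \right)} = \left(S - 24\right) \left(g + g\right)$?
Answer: $- \frac{49}{57} \approx -0.85965$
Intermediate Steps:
$K{\left(S,g \right)} = 2 g \left(-24 + S\right)$ ($K{\left(S,g \right)} = \left(-24 + S\right) 2 g = 2 g \left(-24 + S\right)$)
$\frac{K{\left(-25,7 \right)}}{798} = \frac{2 \cdot 7 \left(-24 - 25\right)}{798} = 2 \cdot 7 \left(-49\right) \frac{1}{798} = \left(-686\right) \frac{1}{798} = - \frac{49}{57}$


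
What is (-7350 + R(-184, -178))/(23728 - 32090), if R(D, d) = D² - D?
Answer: -13345/4181 ≈ -3.1918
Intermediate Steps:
(-7350 + R(-184, -178))/(23728 - 32090) = (-7350 - 184*(-1 - 184))/(23728 - 32090) = (-7350 - 184*(-185))/(-8362) = (-7350 + 34040)*(-1/8362) = 26690*(-1/8362) = -13345/4181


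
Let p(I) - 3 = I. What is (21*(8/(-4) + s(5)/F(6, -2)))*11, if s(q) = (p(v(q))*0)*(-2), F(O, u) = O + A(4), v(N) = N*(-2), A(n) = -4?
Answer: -462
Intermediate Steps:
v(N) = -2*N
p(I) = 3 + I
F(O, u) = -4 + O (F(O, u) = O - 4 = -4 + O)
s(q) = 0 (s(q) = ((3 - 2*q)*0)*(-2) = 0*(-2) = 0)
(21*(8/(-4) + s(5)/F(6, -2)))*11 = (21*(8/(-4) + 0/(-4 + 6)))*11 = (21*(8*(-1/4) + 0/2))*11 = (21*(-2 + 0*(1/2)))*11 = (21*(-2 + 0))*11 = (21*(-2))*11 = -42*11 = -462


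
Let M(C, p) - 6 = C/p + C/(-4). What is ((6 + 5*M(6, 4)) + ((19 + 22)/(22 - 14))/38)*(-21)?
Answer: -230685/304 ≈ -758.83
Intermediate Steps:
M(C, p) = 6 - C/4 + C/p (M(C, p) = 6 + (C/p + C/(-4)) = 6 + (C/p + C*(-¼)) = 6 + (C/p - C/4) = 6 + (-C/4 + C/p) = 6 - C/4 + C/p)
((6 + 5*M(6, 4)) + ((19 + 22)/(22 - 14))/38)*(-21) = ((6 + 5*(6 - ¼*6 + 6/4)) + ((19 + 22)/(22 - 14))/38)*(-21) = ((6 + 5*(6 - 3/2 + 6*(¼))) + (41/8)*(1/38))*(-21) = ((6 + 5*(6 - 3/2 + 3/2)) + (41*(⅛))*(1/38))*(-21) = ((6 + 5*6) + (41/8)*(1/38))*(-21) = ((6 + 30) + 41/304)*(-21) = (36 + 41/304)*(-21) = (10985/304)*(-21) = -230685/304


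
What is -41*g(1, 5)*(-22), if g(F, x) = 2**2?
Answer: 3608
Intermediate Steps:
g(F, x) = 4
-41*g(1, 5)*(-22) = -41*4*(-22) = -164*(-22) = 3608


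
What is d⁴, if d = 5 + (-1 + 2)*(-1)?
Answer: 256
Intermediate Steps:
d = 4 (d = 5 + 1*(-1) = 5 - 1 = 4)
d⁴ = 4⁴ = 256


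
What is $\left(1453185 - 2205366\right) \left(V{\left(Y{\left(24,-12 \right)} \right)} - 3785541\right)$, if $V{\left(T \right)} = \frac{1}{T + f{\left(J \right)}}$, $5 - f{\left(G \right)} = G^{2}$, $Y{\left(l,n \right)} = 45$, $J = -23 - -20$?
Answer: $\frac{116743891859580}{41} \approx 2.8474 \cdot 10^{12}$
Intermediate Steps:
$J = -3$ ($J = -23 + 20 = -3$)
$f{\left(G \right)} = 5 - G^{2}$
$V{\left(T \right)} = \frac{1}{-4 + T}$ ($V{\left(T \right)} = \frac{1}{T + \left(5 - \left(-3\right)^{2}\right)} = \frac{1}{T + \left(5 - 9\right)} = \frac{1}{T - 4} = \frac{1}{-4 + T}$)
$\left(1453185 - 2205366\right) \left(V{\left(Y{\left(24,-12 \right)} \right)} - 3785541\right) = \left(1453185 - 2205366\right) \left(\frac{1}{-4 + 45} - 3785541\right) = - 752181 \left(\frac{1}{41} - 3785541\right) = \left(-752181\right) \left(- \frac{155207180}{41}\right) = \frac{116743891859580}{41}$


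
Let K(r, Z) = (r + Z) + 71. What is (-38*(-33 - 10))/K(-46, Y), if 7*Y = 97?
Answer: 5719/136 ≈ 42.051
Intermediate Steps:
Y = 97/7 (Y = (1/7)*97 = 97/7 ≈ 13.857)
K(r, Z) = 71 + Z + r (K(r, Z) = (Z + r) + 71 = 71 + Z + r)
(-38*(-33 - 10))/K(-46, Y) = (-38*(-33 - 10))/(71 + 97/7 - 46) = (-38*(-43))/(272/7) = 1634*(7/272) = 5719/136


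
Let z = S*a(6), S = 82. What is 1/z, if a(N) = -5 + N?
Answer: 1/82 ≈ 0.012195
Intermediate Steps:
z = 82 (z = 82*(-5 + 6) = 82*1 = 82)
1/z = 1/82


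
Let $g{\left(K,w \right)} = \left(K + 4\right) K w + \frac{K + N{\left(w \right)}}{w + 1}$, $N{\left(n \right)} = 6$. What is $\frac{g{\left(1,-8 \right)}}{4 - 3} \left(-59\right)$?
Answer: $2419$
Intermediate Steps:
$g{\left(K,w \right)} = \frac{6 + K}{1 + w} + K w \left(4 + K\right)$ ($g{\left(K,w \right)} = \left(K + 4\right) K w + \frac{K + 6}{w + 1} = \left(4 + K\right) K w + \frac{6 + K}{1 + w} = K \left(4 + K\right) w + \frac{6 + K}{1 + w} = K w \left(4 + K\right) + \frac{6 + K}{1 + w} = \frac{6 + K}{1 + w} + K w \left(4 + K\right)$)
$\frac{g{\left(1,-8 \right)}}{4 - 3} \left(-59\right) = \frac{\frac{1}{1 - 8} \left(6 + 1 - 8 \cdot 1^{2} + 1^{2} \left(-8\right)^{2} + 4 \cdot 1 \left(-8\right) + 4 \cdot 1 \left(-8\right)^{2}\right)}{4 - 3} \left(-59\right) = \frac{\frac{1}{-7} \left(6 + 1 - 8 + 1 \cdot 64 - 32 + 4 \cdot 1 \cdot 64\right)}{1} \left(-59\right) = - \frac{6 + 1 - 8 + 64 - 32 + 256}{7} \cdot 1 \left(-59\right) = \left(- \frac{1}{7}\right) 287 \cdot 1 \left(-59\right) = \left(-41\right) 1 \left(-59\right) = \left(-41\right) \left(-59\right) = 2419$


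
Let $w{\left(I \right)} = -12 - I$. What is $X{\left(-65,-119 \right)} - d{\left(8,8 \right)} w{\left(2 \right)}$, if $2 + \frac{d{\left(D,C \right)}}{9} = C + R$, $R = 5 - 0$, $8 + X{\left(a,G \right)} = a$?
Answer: $1313$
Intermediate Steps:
$X{\left(a,G \right)} = -8 + a$
$R = 5$ ($R = 5 + 0 = 5$)
$d{\left(D,C \right)} = 27 + 9 C$ ($d{\left(D,C \right)} = -18 + 9 \left(C + 5\right) = -18 + 9 \left(5 + C\right) = -18 + \left(45 + 9 C\right) = 27 + 9 C$)
$X{\left(-65,-119 \right)} - d{\left(8,8 \right)} w{\left(2 \right)} = \left(-8 - 65\right) - \left(27 + 9 \cdot 8\right) \left(-12 - 2\right) = -73 - \left(27 + 72\right) \left(-12 - 2\right) = -73 - 99 \left(-14\right) = -73 - -1386 = -73 + 1386 = 1313$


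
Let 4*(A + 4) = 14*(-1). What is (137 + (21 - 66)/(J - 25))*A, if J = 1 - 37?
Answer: -63015/61 ≈ -1033.0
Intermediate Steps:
A = -15/2 (A = -4 + (14*(-1))/4 = -4 + (¼)*(-14) = -4 - 7/2 = -15/2 ≈ -7.5000)
J = -36
(137 + (21 - 66)/(J - 25))*A = (137 + (21 - 66)/(-36 - 25))*(-15/2) = (137 - 45/(-61))*(-15/2) = (137 - 45*(-1/61))*(-15/2) = (137 + 45/61)*(-15/2) = (8402/61)*(-15/2) = -63015/61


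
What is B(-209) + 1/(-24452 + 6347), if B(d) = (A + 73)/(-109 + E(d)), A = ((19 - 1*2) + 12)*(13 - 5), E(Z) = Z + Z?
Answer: -324856/561255 ≈ -0.57880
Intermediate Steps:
E(Z) = 2*Z
A = 232 (A = ((19 - 2) + 12)*8 = (17 + 12)*8 = 29*8 = 232)
B(d) = 305/(-109 + 2*d) (B(d) = (232 + 73)/(-109 + 2*d) = 305/(-109 + 2*d))
B(-209) + 1/(-24452 + 6347) = 305/(-109 + 2*(-209)) + 1/(-24452 + 6347) = 305/(-109 - 418) + 1/(-18105) = 305/(-527) - 1/18105 = 305*(-1/527) - 1/18105 = -305/527 - 1/18105 = -324856/561255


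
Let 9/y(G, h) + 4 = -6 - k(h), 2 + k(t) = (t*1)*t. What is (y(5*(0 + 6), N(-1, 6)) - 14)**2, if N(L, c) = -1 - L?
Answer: 14641/64 ≈ 228.77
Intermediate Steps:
k(t) = -2 + t**2 (k(t) = -2 + (t*1)*t = -2 + t*t = -2 + t**2)
y(G, h) = 9/(-8 - h**2) (y(G, h) = 9/(-4 + (-6 - (-2 + h**2))) = 9/(-4 + (-6 + (2 - h**2))) = 9/(-4 + (-4 - h**2)) = 9/(-8 - h**2))
(y(5*(0 + 6), N(-1, 6)) - 14)**2 = (-9/(8 + (-1 - 1*(-1))**2) - 14)**2 = (-9/(8 + (-1 + 1)**2) - 14)**2 = (-9/(8 + 0**2) - 14)**2 = (-9/(8 + 0) - 14)**2 = (-9/8 - 14)**2 = (-121/8)**2 = 14641/64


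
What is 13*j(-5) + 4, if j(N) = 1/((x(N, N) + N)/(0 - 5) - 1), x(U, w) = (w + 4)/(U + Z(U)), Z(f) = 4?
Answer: -61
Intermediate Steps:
x(U, w) = (4 + w)/(4 + U) (x(U, w) = (w + 4)/(U + 4) = (4 + w)/(4 + U))
j(N) = 1/(-6/5 - N/5) (j(N) = 1/(((4 + N)/(4 + N) + N)/(0 - 5) - 1) = 1/((1 + N)/(-5) - 1) = 1/((1 + N)*(-⅕) - 1) = 1/((-⅕ - N/5) - 1) = 1/(-6/5 - N/5))
13*j(-5) + 4 = 13*(-5/(6 - 5)) + 4 = 13*(-5/1) + 4 = 13*(-5*1) + 4 = 13*(-5) + 4 = -65 + 4 = -61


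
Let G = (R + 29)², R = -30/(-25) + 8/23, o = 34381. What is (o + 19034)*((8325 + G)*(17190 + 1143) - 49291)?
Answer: 23972947955710641/2645 ≈ 9.0635e+12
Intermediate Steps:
R = 178/115 (R = -30*(-1/25) + 8*(1/23) = 6/5 + 8/23 = 178/115 ≈ 1.5478)
G = 12341169/13225 (G = (178/115 + 29)² = (3513/115)² = 12341169/13225 ≈ 933.17)
(o + 19034)*((8325 + G)*(17190 + 1143) - 49291) = (34381 + 19034)*((8325 + 12341169/13225)*(17190 + 1143) - 49291) = 53415*((122439294/13225)*18333 - 49291) = 53415*(2244679576902/13225 - 49291) = 53415*(2244027703427/13225) = 23972947955710641/2645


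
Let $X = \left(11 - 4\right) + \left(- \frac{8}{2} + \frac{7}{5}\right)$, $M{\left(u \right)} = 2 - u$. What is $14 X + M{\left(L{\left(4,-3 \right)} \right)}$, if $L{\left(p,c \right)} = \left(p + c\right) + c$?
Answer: $\frac{328}{5} \approx 65.6$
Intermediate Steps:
$L{\left(p,c \right)} = p + 2 c$ ($L{\left(p,c \right)} = \left(c + p\right) + c = p + 2 c$)
$X = \frac{22}{5}$ ($X = 7 + \left(\left(-8\right) \frac{1}{2} + 7 \cdot \frac{1}{5}\right) = 7 + \left(-4 + \frac{7}{5}\right) = 7 - \frac{13}{5} = \frac{22}{5} \approx 4.4$)
$14 X + M{\left(L{\left(4,-3 \right)} \right)} = 14 \cdot \frac{22}{5} + \left(2 - \left(4 + 2 \left(-3\right)\right)\right) = \frac{308}{5} + \left(2 - \left(4 - 6\right)\right) = \frac{308}{5} + \left(2 - -2\right) = \frac{308}{5} + \left(2 + 2\right) = \frac{308}{5} + 4 = \frac{328}{5}$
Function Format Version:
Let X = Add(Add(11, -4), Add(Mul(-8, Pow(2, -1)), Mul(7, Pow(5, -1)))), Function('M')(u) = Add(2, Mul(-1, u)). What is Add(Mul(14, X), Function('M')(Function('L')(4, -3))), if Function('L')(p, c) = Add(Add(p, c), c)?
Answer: Rational(328, 5) ≈ 65.600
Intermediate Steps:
Function('L')(p, c) = Add(p, Mul(2, c)) (Function('L')(p, c) = Add(Add(c, p), c) = Add(p, Mul(2, c)))
X = Rational(22, 5) (X = Add(7, Add(Mul(-8, Rational(1, 2)), Mul(7, Rational(1, 5)))) = Add(7, Add(-4, Rational(7, 5))) = Add(7, Rational(-13, 5)) = Rational(22, 5) ≈ 4.4000)
Add(Mul(14, X), Function('M')(Function('L')(4, -3))) = Add(Mul(14, Rational(22, 5)), Add(2, Mul(-1, Add(4, Mul(2, -3))))) = Add(Rational(308, 5), Add(2, Mul(-1, Add(4, -6)))) = Add(Rational(308, 5), Add(2, Mul(-1, -2))) = Add(Rational(308, 5), Add(2, 2)) = Add(Rational(308, 5), 4) = Rational(328, 5)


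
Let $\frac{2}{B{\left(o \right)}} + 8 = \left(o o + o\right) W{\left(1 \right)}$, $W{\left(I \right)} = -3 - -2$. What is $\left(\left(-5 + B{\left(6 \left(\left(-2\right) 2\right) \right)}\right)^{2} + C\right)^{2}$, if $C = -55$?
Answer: $\frac{5518735941601}{6146560000} \approx 897.86$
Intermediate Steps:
$W{\left(I \right)} = -1$ ($W{\left(I \right)} = -3 + 2 = -1$)
$B{\left(o \right)} = \frac{2}{-8 - o - o^{2}}$ ($B{\left(o \right)} = \frac{2}{-8 + \left(o o + o\right) \left(-1\right)} = \frac{2}{-8 + \left(o^{2} + o\right) \left(-1\right)} = \frac{2}{-8 + \left(o + o^{2}\right) \left(-1\right)} = \frac{2}{-8 - \left(o + o^{2}\right)} = \frac{2}{-8 - o - o^{2}}$)
$\left(\left(-5 + B{\left(6 \left(\left(-2\right) 2\right) \right)}\right)^{2} + C\right)^{2} = \left(\left(-5 + \frac{2}{-8 - 6 \left(\left(-2\right) 2\right) - \left(6 \left(\left(-2\right) 2\right)\right)^{2}}\right)^{2} - 55\right)^{2} = \left(\left(-5 + \frac{2}{-8 - 6 \left(-4\right) - \left(6 \left(-4\right)\right)^{2}}\right)^{2} - 55\right)^{2} = \left(\left(-5 + \frac{2}{-8 - -24 - \left(-24\right)^{2}}\right)^{2} - 55\right)^{2} = \left(\left(-5 + \frac{2}{-8 + 24 - 576}\right)^{2} - 55\right)^{2} = \left(\left(-5 + \frac{2}{-560}\right)^{2} - 55\right)^{2} = \left(\left(-5 + 2 \left(- \frac{1}{560}\right)\right)^{2} - 55\right)^{2} = \left(\left(-5 - \frac{1}{280}\right)^{2} - 55\right)^{2} = \left(\left(- \frac{1401}{280}\right)^{2} - 55\right)^{2} = \left(\frac{1962801}{78400} - 55\right)^{2} = \left(- \frac{2349199}{78400}\right)^{2} = \frac{5518735941601}{6146560000}$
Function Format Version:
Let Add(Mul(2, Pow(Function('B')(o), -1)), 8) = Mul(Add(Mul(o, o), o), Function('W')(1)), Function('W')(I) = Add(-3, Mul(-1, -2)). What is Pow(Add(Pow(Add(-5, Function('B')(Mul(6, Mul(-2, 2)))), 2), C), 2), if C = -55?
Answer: Rational(5518735941601, 6146560000) ≈ 897.86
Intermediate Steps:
Function('W')(I) = -1 (Function('W')(I) = Add(-3, 2) = -1)
Function('B')(o) = Mul(2, Pow(Add(-8, Mul(-1, o), Mul(-1, Pow(o, 2))), -1)) (Function('B')(o) = Mul(2, Pow(Add(-8, Mul(Add(Mul(o, o), o), -1)), -1)) = Mul(2, Pow(Add(-8, Mul(Add(Pow(o, 2), o), -1)), -1)) = Mul(2, Pow(Add(-8, Mul(Add(o, Pow(o, 2)), -1)), -1)) = Mul(2, Pow(Add(-8, Add(Mul(-1, o), Mul(-1, Pow(o, 2)))), -1)) = Mul(2, Pow(Add(-8, Mul(-1, o), Mul(-1, Pow(o, 2))), -1)))
Pow(Add(Pow(Add(-5, Function('B')(Mul(6, Mul(-2, 2)))), 2), C), 2) = Pow(Add(Pow(Add(-5, Mul(2, Pow(Add(-8, Mul(-1, Mul(6, Mul(-2, 2))), Mul(-1, Pow(Mul(6, Mul(-2, 2)), 2))), -1))), 2), -55), 2) = Pow(Add(Pow(Add(-5, Mul(2, Pow(Add(-8, Mul(-1, Mul(6, -4)), Mul(-1, Pow(Mul(6, -4), 2))), -1))), 2), -55), 2) = Pow(Add(Pow(Add(-5, Mul(2, Pow(Add(-8, Mul(-1, -24), Mul(-1, Pow(-24, 2))), -1))), 2), -55), 2) = Pow(Add(Pow(Add(-5, Mul(2, Pow(Add(-8, 24, Mul(-1, 576)), -1))), 2), -55), 2) = Pow(Add(Pow(Add(-5, Mul(2, Pow(Add(-8, 24, -576), -1))), 2), -55), 2) = Pow(Add(Pow(Add(-5, Mul(2, Pow(-560, -1))), 2), -55), 2) = Pow(Add(Pow(Add(-5, Mul(2, Rational(-1, 560))), 2), -55), 2) = Pow(Add(Pow(Add(-5, Rational(-1, 280)), 2), -55), 2) = Pow(Add(Pow(Rational(-1401, 280), 2), -55), 2) = Pow(Add(Rational(1962801, 78400), -55), 2) = Pow(Rational(-2349199, 78400), 2) = Rational(5518735941601, 6146560000)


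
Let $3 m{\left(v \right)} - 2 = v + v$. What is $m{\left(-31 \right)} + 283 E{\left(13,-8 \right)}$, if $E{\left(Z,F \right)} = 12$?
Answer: $3376$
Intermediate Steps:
$m{\left(v \right)} = \frac{2}{3} + \frac{2 v}{3}$ ($m{\left(v \right)} = \frac{2}{3} + \frac{v + v}{3} = \frac{2}{3} + \frac{2 v}{3}$)
$m{\left(-31 \right)} + 283 E{\left(13,-8 \right)} = \left(\frac{2}{3} + \frac{2}{3} \left(-31\right)\right) + 283 \cdot 12 = \left(\frac{2}{3} - \frac{62}{3}\right) + 3396 = -20 + 3396 = 3376$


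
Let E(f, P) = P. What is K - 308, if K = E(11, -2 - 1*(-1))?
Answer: -309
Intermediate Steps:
K = -1 (K = -2 - 1*(-1) = -2 + 1 = -1)
K - 308 = -1 - 308 = -309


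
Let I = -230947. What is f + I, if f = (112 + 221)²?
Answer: -120058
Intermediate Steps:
f = 110889 (f = 333² = 110889)
f + I = 110889 - 230947 = -120058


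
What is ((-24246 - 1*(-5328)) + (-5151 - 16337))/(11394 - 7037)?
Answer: -40406/4357 ≈ -9.2738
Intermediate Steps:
((-24246 - 1*(-5328)) + (-5151 - 16337))/(11394 - 7037) = ((-24246 + 5328) - 21488)/4357 = (-18918 - 21488)*(1/4357) = -40406*1/4357 = -40406/4357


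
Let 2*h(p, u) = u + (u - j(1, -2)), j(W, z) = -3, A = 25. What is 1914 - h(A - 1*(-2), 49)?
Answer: 3727/2 ≈ 1863.5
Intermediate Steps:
h(p, u) = 3/2 + u (h(p, u) = (u + (u - 1*(-3)))/2 = (u + (u + 3))/2 = (u + (3 + u))/2 = (3 + 2*u)/2 = 3/2 + u)
1914 - h(A - 1*(-2), 49) = 1914 - (3/2 + 49) = 1914 - 1*101/2 = 1914 - 101/2 = 3727/2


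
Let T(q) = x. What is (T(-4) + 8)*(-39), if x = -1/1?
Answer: -273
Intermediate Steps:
x = -1 (x = -1*1 = -1)
T(q) = -1
(T(-4) + 8)*(-39) = (-1 + 8)*(-39) = 7*(-39) = -273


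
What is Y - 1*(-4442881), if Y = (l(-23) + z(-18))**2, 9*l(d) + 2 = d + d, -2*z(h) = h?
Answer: 39986050/9 ≈ 4.4429e+6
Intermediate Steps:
z(h) = -h/2
l(d) = -2/9 + 2*d/9 (l(d) = -2/9 + (d + d)/9 = -2/9 + (2*d)/9 = -2/9 + 2*d/9)
Y = 121/9 (Y = ((-2/9 + (2/9)*(-23)) - 1/2*(-18))**2 = ((-2/9 - 46/9) + 9)**2 = (-16/3 + 9)**2 = (11/3)**2 = 121/9 ≈ 13.444)
Y - 1*(-4442881) = 121/9 - 1*(-4442881) = 121/9 + 4442881 = 39986050/9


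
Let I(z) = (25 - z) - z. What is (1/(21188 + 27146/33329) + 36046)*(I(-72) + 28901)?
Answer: 7254890817172545/6923549 ≈ 1.0479e+9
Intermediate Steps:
I(z) = 25 - 2*z
(1/(21188 + 27146/33329) + 36046)*(I(-72) + 28901) = (1/(21188 + 27146/33329) + 36046)*((25 - 2*(-72)) + 28901) = (1/(21188 + 27146*(1/33329)) + 36046)*((25 + 144) + 28901) = (1/(21188 + 27146/33329) + 36046)*(169 + 28901) = (1/(706201998/33329) + 36046)*29070 = (33329/706201998 + 36046)*29070 = (25455757253237/706201998)*29070 = 7254890817172545/6923549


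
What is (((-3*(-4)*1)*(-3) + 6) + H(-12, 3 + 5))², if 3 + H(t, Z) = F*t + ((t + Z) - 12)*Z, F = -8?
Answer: 4225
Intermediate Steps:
H(t, Z) = -3 - 8*t + Z*(-12 + Z + t) (H(t, Z) = -3 + (-8*t + ((t + Z) - 12)*Z) = -3 + (-8*t + ((Z + t) - 12)*Z) = -3 + (-8*t + (-12 + Z + t)*Z) = -3 + (-8*t + Z*(-12 + Z + t)) = -3 - 8*t + Z*(-12 + Z + t))
(((-3*(-4)*1)*(-3) + 6) + H(-12, 3 + 5))² = (((-3*(-4)*1)*(-3) + 6) + (-3 + (3 + 5)² - 12*(3 + 5) - 8*(-12) + (3 + 5)*(-12)))² = (((12*1)*(-3) + 6) + (-3 + 8² - 12*8 + 96 + 8*(-12)))² = ((12*(-3) + 6) + (-3 + 64 - 96 + 96 - 96))² = ((-36 + 6) - 35)² = (-30 - 35)² = (-65)² = 4225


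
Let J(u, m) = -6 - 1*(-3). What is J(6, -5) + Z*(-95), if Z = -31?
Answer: 2942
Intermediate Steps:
J(u, m) = -3 (J(u, m) = -6 + 3 = -3)
J(6, -5) + Z*(-95) = -3 - 31*(-95) = -3 + 2945 = 2942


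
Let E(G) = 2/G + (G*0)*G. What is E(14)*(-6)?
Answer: -6/7 ≈ -0.85714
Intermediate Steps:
E(G) = 2/G (E(G) = 2/G + 0*G = 2/G + 0 = 2/G)
E(14)*(-6) = (2/14)*(-6) = (2*(1/14))*(-6) = (1/7)*(-6) = -6/7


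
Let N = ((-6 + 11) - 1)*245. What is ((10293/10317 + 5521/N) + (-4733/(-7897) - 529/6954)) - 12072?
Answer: -58761549570350281/4870476803220 ≈ -12065.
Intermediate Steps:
N = 980 (N = (5 - 1)*245 = 4*245 = 980)
((10293/10317 + 5521/N) + (-4733/(-7897) - 529/6954)) - 12072 = ((10293/10317 + 5521/980) + (-4733/(-7897) - 529/6954)) - 12072 = ((10293*(1/10317) + 5521*(1/980)) + (-4733*(-1/7897) - 529*1/6954)) - 12072 = ((3431/3439 + 5521/980) + (4733/7897 - 529/6954)) - 12072 = (22349099/3370220 + 28735769/54915738) - 12072 = 34846398121559/4870476803220 - 12072 = -58761549570350281/4870476803220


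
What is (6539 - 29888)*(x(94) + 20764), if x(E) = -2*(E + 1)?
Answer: -480382326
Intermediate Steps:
x(E) = -2 - 2*E (x(E) = -2*(1 + E) = -2 - 2*E)
(6539 - 29888)*(x(94) + 20764) = (6539 - 29888)*((-2 - 2*94) + 20764) = -23349*((-2 - 188) + 20764) = -23349*(-190 + 20764) = -23349*20574 = -480382326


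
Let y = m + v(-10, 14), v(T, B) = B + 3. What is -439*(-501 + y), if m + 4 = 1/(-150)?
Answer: 32135239/150 ≈ 2.1424e+5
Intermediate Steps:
v(T, B) = 3 + B
m = -601/150 (m = -4 + 1/(-150) = -4 - 1/150 = -601/150 ≈ -4.0067)
y = 1949/150 (y = -601/150 + (3 + 14) = -601/150 + 17 = 1949/150 ≈ 12.993)
-439*(-501 + y) = -439*(-501 + 1949/150) = -439*(-73201/150) = 32135239/150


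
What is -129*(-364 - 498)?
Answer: 111198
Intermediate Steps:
-129*(-364 - 498) = -129*(-862) = 111198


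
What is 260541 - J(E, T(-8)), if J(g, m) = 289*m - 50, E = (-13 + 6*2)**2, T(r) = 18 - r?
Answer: 253077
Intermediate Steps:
E = 1 (E = (-13 + 12)**2 = (-1)**2 = 1)
J(g, m) = -50 + 289*m
260541 - J(E, T(-8)) = 260541 - (-50 + 289*(18 - 1*(-8))) = 260541 - (-50 + 289*(18 + 8)) = 260541 - (-50 + 289*26) = 260541 - (-50 + 7514) = 260541 - 1*7464 = 260541 - 7464 = 253077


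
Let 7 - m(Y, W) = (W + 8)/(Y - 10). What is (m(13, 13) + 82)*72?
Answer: 5904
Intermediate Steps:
m(Y, W) = 7 - (8 + W)/(-10 + Y) (m(Y, W) = 7 - (W + 8)/(Y - 10) = 7 - (8 + W)/(-10 + Y))
(m(13, 13) + 82)*72 = ((-78 - 1*13 + 7*13)/(-10 + 13) + 82)*72 = ((-78 - 13 + 91)/3 + 82)*72 = ((⅓)*0 + 82)*72 = (0 + 82)*72 = 82*72 = 5904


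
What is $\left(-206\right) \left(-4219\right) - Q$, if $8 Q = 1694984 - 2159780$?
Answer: $\frac{1854427}{2} \approx 9.2721 \cdot 10^{5}$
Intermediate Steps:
$Q = - \frac{116199}{2}$ ($Q = \frac{1694984 - 2159780}{8} = \frac{1}{8} \left(-464796\right) = - \frac{116199}{2} \approx -58100.0$)
$\left(-206\right) \left(-4219\right) - Q = \left(-206\right) \left(-4219\right) - - \frac{116199}{2} = 869114 + \frac{116199}{2} = \frac{1854427}{2}$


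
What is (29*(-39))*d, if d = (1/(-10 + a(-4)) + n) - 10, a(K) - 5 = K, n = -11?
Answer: 71630/3 ≈ 23877.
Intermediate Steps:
a(K) = 5 + K
d = -190/9 (d = (1/(-10 + (5 - 4)) - 11) - 10 = (1/(-10 + 1) - 11) - 10 = (1/(-9) - 11) - 10 = (-⅑ - 11) - 10 = -100/9 - 10 = -190/9 ≈ -21.111)
(29*(-39))*d = (29*(-39))*(-190/9) = -1131*(-190/9) = 71630/3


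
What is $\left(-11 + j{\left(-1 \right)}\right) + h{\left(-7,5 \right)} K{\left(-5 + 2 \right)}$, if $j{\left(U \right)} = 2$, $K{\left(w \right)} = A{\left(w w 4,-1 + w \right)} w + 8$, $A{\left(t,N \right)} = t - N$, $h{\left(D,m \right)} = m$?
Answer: $-569$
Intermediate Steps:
$K{\left(w \right)} = 8 + w \left(1 - w + 4 w^{2}\right)$ ($K{\left(w \right)} = \left(w w 4 - \left(-1 + w\right)\right) w + 8 = \left(w^{2} \cdot 4 - \left(-1 + w\right)\right) w + 8 = \left(4 w^{2} - \left(-1 + w\right)\right) w + 8 = \left(1 - w + 4 w^{2}\right) w + 8 = w \left(1 - w + 4 w^{2}\right) + 8 = 8 + w \left(1 - w + 4 w^{2}\right)$)
$\left(-11 + j{\left(-1 \right)}\right) + h{\left(-7,5 \right)} K{\left(-5 + 2 \right)} = \left(-11 + 2\right) + 5 \left(8 + \left(-5 + 2\right) \left(1 - \left(-5 + 2\right) + 4 \left(-5 + 2\right)^{2}\right)\right) = -9 + 5 \left(8 - 3 \left(1 - -3 + 4 \left(-3\right)^{2}\right)\right) = -9 + 5 \left(8 - 3 \left(1 + 3 + 4 \cdot 9\right)\right) = -9 + 5 \left(8 - 3 \left(1 + 3 + 36\right)\right) = -9 + 5 \left(8 - 120\right) = -9 + 5 \left(-112\right) = -9 - 560 = -569$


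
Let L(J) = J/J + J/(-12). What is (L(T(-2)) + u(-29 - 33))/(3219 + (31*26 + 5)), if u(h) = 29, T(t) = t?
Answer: 181/24180 ≈ 0.0074855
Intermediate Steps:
L(J) = 1 - J/12 (L(J) = 1 + J*(-1/12) = 1 - J/12)
(L(T(-2)) + u(-29 - 33))/(3219 + (31*26 + 5)) = ((1 - 1/12*(-2)) + 29)/(3219 + (31*26 + 5)) = ((1 + 1/6) + 29)/(3219 + (806 + 5)) = (7/6 + 29)/(3219 + 811) = (181/6)/4030 = (181/6)*(1/4030) = 181/24180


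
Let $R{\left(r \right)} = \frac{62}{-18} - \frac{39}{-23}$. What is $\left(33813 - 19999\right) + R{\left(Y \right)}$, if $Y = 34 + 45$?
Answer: $\frac{2859136}{207} \approx 13812.0$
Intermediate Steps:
$Y = 79$
$R{\left(r \right)} = - \frac{362}{207}$ ($R{\left(r \right)} = 62 \left(- \frac{1}{18}\right) - - \frac{39}{23} = - \frac{31}{9} + \frac{39}{23} = - \frac{362}{207}$)
$\left(33813 - 19999\right) + R{\left(Y \right)} = \left(33813 - 19999\right) - \frac{362}{207} = 13814 - \frac{362}{207} = \frac{2859136}{207}$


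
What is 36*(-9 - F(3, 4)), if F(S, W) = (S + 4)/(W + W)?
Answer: -711/2 ≈ -355.50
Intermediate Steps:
F(S, W) = (4 + S)/(2*W) (F(S, W) = (4 + S)/((2*W)) = (4 + S)*(1/(2*W)) = (4 + S)/(2*W))
36*(-9 - F(3, 4)) = 36*(-9 - (4 + 3)/(2*4)) = 36*(-9 - 7/(2*4)) = 36*(-9 - 1*7/8) = 36*(-9 - 7/8) = 36*(-79/8) = -711/2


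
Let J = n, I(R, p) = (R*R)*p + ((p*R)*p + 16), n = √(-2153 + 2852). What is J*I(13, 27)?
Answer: 14056*√699 ≈ 3.7162e+5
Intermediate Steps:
n = √699 ≈ 26.439
I(R, p) = 16 + R*p² + p*R² (I(R, p) = R²*p + ((R*p)*p + 16) = p*R² + (R*p² + 16) = p*R² + (16 + R*p²) = 16 + R*p² + p*R²)
J = √699 ≈ 26.439
J*I(13, 27) = √699*(16 + 13*27² + 27*13²) = √699*(16 + 13*729 + 27*169) = √699*(16 + 9477 + 4563) = √699*14056 = 14056*√699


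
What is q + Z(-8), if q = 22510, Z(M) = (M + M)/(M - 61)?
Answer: 1553206/69 ≈ 22510.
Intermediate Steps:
Z(M) = 2*M/(-61 + M) (Z(M) = (2*M)/(-61 + M) = 2*M/(-61 + M))
q + Z(-8) = 22510 + 2*(-8)/(-61 - 8) = 22510 + 2*(-8)/(-69) = 22510 + 2*(-8)*(-1/69) = 22510 + 16/69 = 1553206/69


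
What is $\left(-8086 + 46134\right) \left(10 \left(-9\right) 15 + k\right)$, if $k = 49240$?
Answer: $1822118720$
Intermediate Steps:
$\left(-8086 + 46134\right) \left(10 \left(-9\right) 15 + k\right) = \left(-8086 + 46134\right) \left(10 \left(-9\right) 15 + 49240\right) = 38048 \left(\left(-90\right) 15 + 49240\right) = 38048 \left(-1350 + 49240\right) = 38048 \cdot 47890 = 1822118720$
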